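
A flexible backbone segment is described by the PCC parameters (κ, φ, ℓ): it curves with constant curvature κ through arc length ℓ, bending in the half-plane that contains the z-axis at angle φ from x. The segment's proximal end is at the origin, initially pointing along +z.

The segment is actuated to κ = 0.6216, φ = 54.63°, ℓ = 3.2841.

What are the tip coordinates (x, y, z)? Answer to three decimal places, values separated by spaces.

1.353 1.907 1.434

θ = κ·ℓ = 0.6216 × 3.2841 = 2.04140 rad
ρ = (1 − cos θ)/κ = (1 − -0.45342)/0.6216 = 2.33819
z = sin θ / κ = 0.89130/0.6216 = 1.43387
x = ρ cos φ = 2.33819 × cos(54.63°) = 1.35347
y = ρ sin φ = 2.33819 × sin(54.63°) = 1.90664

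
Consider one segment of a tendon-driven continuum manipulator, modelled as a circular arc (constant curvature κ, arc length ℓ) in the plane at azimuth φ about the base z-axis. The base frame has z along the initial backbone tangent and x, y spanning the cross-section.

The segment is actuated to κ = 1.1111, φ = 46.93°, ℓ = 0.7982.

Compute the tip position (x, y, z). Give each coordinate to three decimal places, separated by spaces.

0.226 0.242 0.698

θ = κ·ℓ = 1.1111 × 0.7982 = 0.88688 rad
ρ = (1 − cos θ)/κ = (1 − 0.63183)/1.1111 = 0.33135
z = sin θ / κ = 0.77510/1.1111 = 0.69760
x = ρ cos φ = 0.33135 × cos(46.93°) = 0.22628
y = ρ sin φ = 0.33135 × sin(46.93°) = 0.24206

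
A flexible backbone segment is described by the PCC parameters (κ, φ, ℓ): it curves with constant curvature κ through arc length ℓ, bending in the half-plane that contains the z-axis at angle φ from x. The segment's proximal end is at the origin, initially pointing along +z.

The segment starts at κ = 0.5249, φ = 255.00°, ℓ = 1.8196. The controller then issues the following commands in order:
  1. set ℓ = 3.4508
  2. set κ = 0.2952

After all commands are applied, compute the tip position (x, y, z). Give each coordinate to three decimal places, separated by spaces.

-0.417 -1.556 2.884

initial: κ=0.5249, φ=255.00°, ℓ=1.8196
cmd 1: set ℓ=3.4508 → (κ,φ,ℓ)=(0.5249,255.00°,3.4508) → tip=(-0.6105,-2.2786,1.8503)
cmd 2: set κ=0.2952 → (κ,φ,ℓ)=(0.2952,255.00°,3.4508) → tip=(-0.4169,-1.5559,2.8842)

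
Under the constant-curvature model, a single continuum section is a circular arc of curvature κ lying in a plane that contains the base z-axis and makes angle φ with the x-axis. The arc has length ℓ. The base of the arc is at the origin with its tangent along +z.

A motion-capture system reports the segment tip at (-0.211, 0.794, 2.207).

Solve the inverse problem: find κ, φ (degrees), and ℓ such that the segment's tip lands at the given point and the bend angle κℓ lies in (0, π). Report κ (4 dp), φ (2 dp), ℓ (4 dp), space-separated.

ρ = √(x²+y²) = √(-0.211² + 0.794²) = 0.82156
φ = atan2(y, x) mod 360° = atan2(0.794, -0.211) = 104.8820°
|p|² = ρ² + z² = 0.82156² + 2.207² = 5.54581
κ = 2ρ / |p|² = 2×0.82156 / 5.54581 = 0.29628
θ = 2·atan2(ρ, z) = 2·atan2(0.82156, 2.207) = 0.71272 rad
ℓ = θ/κ = 0.71272/0.29628 = 2.40555

0.2963 104.88 2.4055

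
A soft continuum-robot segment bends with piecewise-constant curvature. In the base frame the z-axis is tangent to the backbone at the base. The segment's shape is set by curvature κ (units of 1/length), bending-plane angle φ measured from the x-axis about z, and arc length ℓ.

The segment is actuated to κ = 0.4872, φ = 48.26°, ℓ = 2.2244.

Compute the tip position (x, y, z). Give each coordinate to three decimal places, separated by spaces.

θ = κ·ℓ = 0.4872 × 2.2244 = 1.08373 rad
ρ = (1 − cos θ)/κ = (1 − 0.46804)/0.4872 = 1.09188
z = sin θ / κ = 0.88371/0.4872 = 1.81385
x = ρ cos φ = 1.09188 × cos(48.26°) = 0.72692
y = ρ sin φ = 1.09188 × sin(48.26°) = 0.81473

0.727 0.815 1.814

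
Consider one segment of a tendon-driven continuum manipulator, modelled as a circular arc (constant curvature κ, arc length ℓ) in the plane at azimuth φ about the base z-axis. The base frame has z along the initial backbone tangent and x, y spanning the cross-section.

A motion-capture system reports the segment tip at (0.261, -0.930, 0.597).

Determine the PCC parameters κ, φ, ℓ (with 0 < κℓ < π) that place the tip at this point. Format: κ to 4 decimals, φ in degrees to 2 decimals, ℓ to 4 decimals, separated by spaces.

ρ = √(x²+y²) = √(0.261² + -0.930²) = 0.96593
φ = atan2(y, x) mod 360° = atan2(-0.930, 0.261) = 285.6765°
|p|² = ρ² + z² = 0.96593² + 0.597² = 1.28943
κ = 2ρ / |p|² = 2×0.96593 / 1.28943 = 1.49823
θ = 2·atan2(ρ, z) = 2·atan2(0.96593, 0.597) = 2.03441 rad
ℓ = θ/κ = 2.03441/1.49823 = 1.35788

1.4982 285.68 1.3579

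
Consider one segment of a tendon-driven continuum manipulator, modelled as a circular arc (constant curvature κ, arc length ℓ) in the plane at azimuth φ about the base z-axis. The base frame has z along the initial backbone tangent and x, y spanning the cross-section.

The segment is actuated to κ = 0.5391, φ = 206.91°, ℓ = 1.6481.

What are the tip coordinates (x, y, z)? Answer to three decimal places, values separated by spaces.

θ = κ·ℓ = 0.5391 × 1.6481 = 0.88849 rad
ρ = (1 − cos θ)/κ = (1 − 0.63058)/0.5391 = 0.68525
z = sin θ / κ = 0.77612/0.5391 = 1.43966
x = ρ cos φ = 0.68525 × cos(206.91°) = -0.61105
y = ρ sin φ = 0.68525 × sin(206.91°) = -0.31014

-0.611 -0.310 1.440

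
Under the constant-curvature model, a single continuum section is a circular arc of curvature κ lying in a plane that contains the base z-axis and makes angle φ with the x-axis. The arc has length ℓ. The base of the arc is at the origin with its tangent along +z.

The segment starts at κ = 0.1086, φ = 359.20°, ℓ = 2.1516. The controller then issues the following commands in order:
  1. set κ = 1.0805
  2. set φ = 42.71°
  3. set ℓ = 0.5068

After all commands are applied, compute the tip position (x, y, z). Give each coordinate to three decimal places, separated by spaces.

initial: κ=0.1086, φ=359.20°, ℓ=2.1516
cmd 1: set κ=1.0805 → (κ,φ,ℓ)=(1.0805,359.20°,2.1516) → tip=(1.5589,-0.0218,0.6746)
cmd 2: set φ=42.71° → (κ,φ,ℓ)=(1.0805,42.71°,2.1516) → tip=(1.1456,1.0575,0.6746)
cmd 3: set ℓ=0.5068 → (κ,φ,ℓ)=(1.0805,42.71°,0.5068) → tip=(0.0994,0.0918,0.4818)

0.099 0.092 0.482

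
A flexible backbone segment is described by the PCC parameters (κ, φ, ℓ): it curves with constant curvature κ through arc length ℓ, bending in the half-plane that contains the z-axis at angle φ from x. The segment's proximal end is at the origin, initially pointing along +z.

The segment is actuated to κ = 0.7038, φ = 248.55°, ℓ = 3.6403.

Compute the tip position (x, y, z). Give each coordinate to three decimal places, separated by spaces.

-0.954 -2.429 0.778

θ = κ·ℓ = 0.7038 × 3.6403 = 2.56204 rad
ρ = (1 − cos θ)/κ = (1 − -0.83671)/0.7038 = 2.60970
z = sin θ / κ = 0.54765/0.7038 = 0.77813
x = ρ cos φ = 2.60970 × cos(248.55°) = -0.95434
y = ρ sin φ = 2.60970 × sin(248.55°) = -2.42895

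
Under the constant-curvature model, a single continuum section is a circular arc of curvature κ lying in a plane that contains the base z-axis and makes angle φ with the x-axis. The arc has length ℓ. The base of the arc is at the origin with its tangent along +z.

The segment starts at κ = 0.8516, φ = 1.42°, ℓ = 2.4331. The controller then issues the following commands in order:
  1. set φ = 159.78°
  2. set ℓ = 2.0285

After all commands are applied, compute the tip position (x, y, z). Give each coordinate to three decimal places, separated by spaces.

-1.274 0.469 1.160

initial: κ=0.8516, φ=1.42°, ℓ=2.4331
cmd 1: set φ=159.78° → (κ,φ,ℓ)=(0.8516,159.78°,2.4331) → tip=(-1.6314,0.6009,1.0298)
cmd 2: set ℓ=2.0285 → (κ,φ,ℓ)=(0.8516,159.78°,2.0285) → tip=(-1.2738,0.4692,1.1599)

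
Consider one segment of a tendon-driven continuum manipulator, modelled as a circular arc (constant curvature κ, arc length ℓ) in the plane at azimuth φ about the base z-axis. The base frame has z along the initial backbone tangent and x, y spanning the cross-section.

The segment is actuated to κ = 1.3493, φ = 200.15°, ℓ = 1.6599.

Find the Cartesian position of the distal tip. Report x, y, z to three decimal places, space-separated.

θ = κ·ℓ = 1.3493 × 1.6599 = 2.23970 rad
ρ = (1 − cos θ)/κ = (1 − -0.62013)/1.3493 = 1.20072
z = sin θ / κ = 0.78450/1.3493 = 0.58141
x = ρ cos φ = 1.20072 × cos(200.15°) = -1.12723
y = ρ sin φ = 1.20072 × sin(200.15°) = -0.41362

-1.127 -0.414 0.581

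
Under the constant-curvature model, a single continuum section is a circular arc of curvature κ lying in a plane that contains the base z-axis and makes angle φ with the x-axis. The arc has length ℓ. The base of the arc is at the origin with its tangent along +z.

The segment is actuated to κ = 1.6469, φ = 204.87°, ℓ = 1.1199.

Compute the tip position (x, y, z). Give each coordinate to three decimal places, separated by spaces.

θ = κ·ℓ = 1.6469 × 1.1199 = 1.84436 rad
ρ = (1 − cos θ)/κ = (1 − -0.27017)/1.6469 = 0.77125
z = sin θ / κ = 0.96281/1.6469 = 0.58462
x = ρ cos φ = 0.77125 × cos(204.87°) = -0.69973
y = ρ sin φ = 0.77125 × sin(204.87°) = -0.32436

-0.700 -0.324 0.585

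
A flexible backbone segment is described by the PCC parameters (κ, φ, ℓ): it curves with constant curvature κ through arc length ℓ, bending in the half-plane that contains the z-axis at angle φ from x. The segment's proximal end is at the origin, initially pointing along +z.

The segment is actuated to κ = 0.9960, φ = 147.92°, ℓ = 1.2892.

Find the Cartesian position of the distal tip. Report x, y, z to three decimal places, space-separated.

θ = κ·ℓ = 0.9960 × 1.2892 = 1.28404 rad
ρ = (1 − cos θ)/κ = (1 − 0.28284)/0.9960 = 0.72004
z = sin θ / κ = 0.95917/0.9960 = 0.96302
x = ρ cos φ = 0.72004 × cos(147.92°) = -0.61010
y = ρ sin φ = 0.72004 × sin(147.92°) = 0.38242

-0.610 0.382 0.963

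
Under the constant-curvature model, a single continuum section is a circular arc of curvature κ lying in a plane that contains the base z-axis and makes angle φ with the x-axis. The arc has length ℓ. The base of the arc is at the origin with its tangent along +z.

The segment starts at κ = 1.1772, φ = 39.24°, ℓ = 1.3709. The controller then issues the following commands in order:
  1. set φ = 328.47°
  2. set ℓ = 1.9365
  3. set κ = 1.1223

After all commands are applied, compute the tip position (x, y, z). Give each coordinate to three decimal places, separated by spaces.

1.190 -0.730 0.734

initial: κ=1.1772, φ=39.24°, ℓ=1.3709
cmd 1: set φ=328.47° → (κ,φ,ℓ)=(1.1772,328.47°,1.3709) → tip=(0.7552,-0.4633,0.8487)
cmd 2: set ℓ=1.9365 → (κ,φ,ℓ)=(1.1772,328.47°,1.9365) → tip=(1.1954,-0.7334,0.6448)
cmd 3: set κ=1.1223 → (κ,φ,ℓ)=(1.1223,328.47°,1.9365) → tip=(1.1899,-0.7300,0.7341)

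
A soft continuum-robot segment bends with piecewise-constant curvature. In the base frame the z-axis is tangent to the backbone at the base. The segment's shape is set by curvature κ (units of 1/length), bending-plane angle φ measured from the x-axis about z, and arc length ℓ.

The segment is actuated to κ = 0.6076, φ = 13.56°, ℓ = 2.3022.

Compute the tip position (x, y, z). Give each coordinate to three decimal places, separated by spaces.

1.326 0.320 1.622

θ = κ·ℓ = 0.6076 × 2.3022 = 1.39882 rad
ρ = (1 − cos θ)/κ = (1 − 0.17113)/0.6076 = 1.36417
z = sin θ / κ = 0.98525/0.6076 = 1.62154
x = ρ cos φ = 1.36417 × cos(13.56°) = 1.32614
y = ρ sin φ = 1.36417 × sin(13.56°) = 0.31985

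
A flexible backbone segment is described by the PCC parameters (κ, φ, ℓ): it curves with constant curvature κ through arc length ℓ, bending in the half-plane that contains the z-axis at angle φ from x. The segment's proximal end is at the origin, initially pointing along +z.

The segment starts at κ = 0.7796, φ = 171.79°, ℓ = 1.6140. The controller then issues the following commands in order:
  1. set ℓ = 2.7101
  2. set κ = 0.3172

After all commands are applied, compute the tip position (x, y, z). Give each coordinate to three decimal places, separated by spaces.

initial: κ=0.7796, φ=171.79°, ℓ=1.6140
cmd 1: set ℓ=2.7101 → (κ,φ,ℓ)=(0.7796,171.79°,2.7101) → tip=(-1.9245,0.2777,1.0989)
cmd 2: set κ=0.3172 → (κ,φ,ℓ)=(0.3172,171.79°,2.7101) → tip=(-1.0836,0.1563,2.3884)

-1.084 0.156 2.388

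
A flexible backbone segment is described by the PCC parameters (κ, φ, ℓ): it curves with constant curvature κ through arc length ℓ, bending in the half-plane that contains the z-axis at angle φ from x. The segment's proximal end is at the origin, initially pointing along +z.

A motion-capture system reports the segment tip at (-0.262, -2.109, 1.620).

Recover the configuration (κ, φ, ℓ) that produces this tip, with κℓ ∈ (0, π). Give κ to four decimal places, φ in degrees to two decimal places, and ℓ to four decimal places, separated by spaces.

ρ = √(x²+y²) = √(-0.262² + -2.109²) = 2.12521
φ = atan2(y, x) mod 360° = atan2(-2.109, -0.262) = 262.9185°
|p|² = ρ² + z² = 2.12521² + 1.620² = 7.14092
κ = 2ρ / |p|² = 2×2.12521 / 7.14092 = 0.59522
θ = 2·atan2(ρ, z) = 2·atan2(2.12521, 1.620) = 1.83897 rad
ℓ = θ/κ = 1.83897/0.59522 = 3.08956

0.5952 262.92 3.0896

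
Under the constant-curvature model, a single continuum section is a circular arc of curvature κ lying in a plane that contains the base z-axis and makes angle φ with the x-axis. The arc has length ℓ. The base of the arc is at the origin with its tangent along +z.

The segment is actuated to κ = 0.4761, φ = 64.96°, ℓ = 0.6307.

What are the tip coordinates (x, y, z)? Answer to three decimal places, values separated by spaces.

θ = κ·ℓ = 0.4761 × 0.6307 = 0.30028 rad
ρ = (1 − cos θ)/κ = (1 − 0.95525)/0.4761 = 0.09398
z = sin θ / κ = 0.29578/0.4761 = 0.62126
x = ρ cos φ = 0.09398 × cos(64.96°) = 0.03978
y = ρ sin φ = 0.09398 × sin(64.96°) = 0.08515

0.040 0.085 0.621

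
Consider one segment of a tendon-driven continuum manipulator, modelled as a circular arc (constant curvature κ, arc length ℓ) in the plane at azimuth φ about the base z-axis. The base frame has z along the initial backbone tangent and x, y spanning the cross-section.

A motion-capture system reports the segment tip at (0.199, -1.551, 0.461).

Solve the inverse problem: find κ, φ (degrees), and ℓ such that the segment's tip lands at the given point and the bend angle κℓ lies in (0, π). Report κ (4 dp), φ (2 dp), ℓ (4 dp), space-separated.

ρ = √(x²+y²) = √(0.199² + -1.551²) = 1.56371
φ = atan2(y, x) mod 360° = atan2(-1.551, 0.199) = 277.3114°
|p|² = ρ² + z² = 1.56371² + 0.461² = 2.65772
κ = 2ρ / |p|² = 2×1.56371 / 2.65772 = 1.17673
θ = 2·atan2(ρ, z) = 2·atan2(1.56371, 0.461) = 2.56821 rad
ℓ = θ/κ = 2.56821/1.17673 = 2.18250

1.1767 277.31 2.1825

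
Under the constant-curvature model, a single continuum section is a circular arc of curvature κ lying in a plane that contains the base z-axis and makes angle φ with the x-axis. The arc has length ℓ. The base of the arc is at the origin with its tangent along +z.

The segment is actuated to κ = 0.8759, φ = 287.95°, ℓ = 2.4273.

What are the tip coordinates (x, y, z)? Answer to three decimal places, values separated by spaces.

0.537 -1.659 0.970

θ = κ·ℓ = 0.8759 × 2.4273 = 2.12607 rad
ρ = (1 − cos θ)/κ = (1 − -0.52718)/0.8759 = 1.74355
z = sin θ / κ = 0.84976/0.8759 = 0.97015
x = ρ cos φ = 1.74355 × cos(287.95°) = 0.53734
y = ρ sin φ = 1.74355 × sin(287.95°) = -1.65869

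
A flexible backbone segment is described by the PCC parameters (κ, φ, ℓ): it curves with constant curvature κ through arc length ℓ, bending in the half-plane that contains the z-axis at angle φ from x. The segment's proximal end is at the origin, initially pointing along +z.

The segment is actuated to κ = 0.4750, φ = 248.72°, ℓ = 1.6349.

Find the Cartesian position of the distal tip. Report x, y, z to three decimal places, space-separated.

θ = κ·ℓ = 0.4750 × 1.6349 = 0.77658 rad
ρ = (1 − cos θ)/κ = (1 − 0.71332)/0.4750 = 0.60354
z = sin θ / κ = 0.70084/0.4750 = 1.47546
x = ρ cos φ = 0.60354 × cos(248.72°) = -0.21904
y = ρ sin φ = 0.60354 × sin(248.72°) = -0.56239

-0.219 -0.562 1.475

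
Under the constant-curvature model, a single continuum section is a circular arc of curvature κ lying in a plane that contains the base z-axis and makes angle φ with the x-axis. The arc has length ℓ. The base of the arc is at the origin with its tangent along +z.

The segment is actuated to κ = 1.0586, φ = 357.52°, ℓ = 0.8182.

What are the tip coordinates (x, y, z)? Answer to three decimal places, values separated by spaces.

0.332 -0.014 0.720

θ = κ·ℓ = 1.0586 × 0.8182 = 0.86615 rad
ρ = (1 − cos θ)/κ = (1 − 0.64777)/1.0586 = 0.33273
z = sin θ / κ = 0.76184/1.0586 = 0.71967
x = ρ cos φ = 0.33273 × cos(357.52°) = 0.33242
y = ρ sin φ = 0.33273 × sin(357.52°) = -0.01440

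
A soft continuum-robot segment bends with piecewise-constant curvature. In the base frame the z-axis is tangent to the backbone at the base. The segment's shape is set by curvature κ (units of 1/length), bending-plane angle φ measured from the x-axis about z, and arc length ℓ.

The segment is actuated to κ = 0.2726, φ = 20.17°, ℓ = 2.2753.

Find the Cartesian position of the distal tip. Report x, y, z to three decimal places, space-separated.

θ = κ·ℓ = 0.2726 × 2.2753 = 0.62025 rad
ρ = (1 − cos θ)/κ = (1 − 0.81374)/0.2726 = 0.68329
z = sin θ / κ = 0.58124/0.2726 = 2.13219
x = ρ cos φ = 0.68329 × cos(20.17°) = 0.64139
y = ρ sin φ = 0.68329 × sin(20.17°) = 0.23560

0.641 0.236 2.132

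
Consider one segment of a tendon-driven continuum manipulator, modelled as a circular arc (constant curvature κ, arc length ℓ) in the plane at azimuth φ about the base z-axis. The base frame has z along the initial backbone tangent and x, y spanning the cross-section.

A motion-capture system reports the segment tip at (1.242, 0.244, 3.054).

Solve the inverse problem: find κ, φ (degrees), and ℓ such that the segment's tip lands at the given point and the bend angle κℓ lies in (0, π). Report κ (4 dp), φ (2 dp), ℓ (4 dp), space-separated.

ρ = √(x²+y²) = √(1.242² + 0.244²) = 1.26574
φ = atan2(y, x) mod 360° = atan2(0.244, 1.242) = 11.1146°
|p|² = ρ² + z² = 1.26574² + 3.054² = 10.92902
κ = 2ρ / |p|² = 2×1.26574 / 10.92902 = 0.23163
θ = 2·atan2(ρ, z) = 2·atan2(1.26574, 3.054) = 0.78581 rad
ℓ = θ/κ = 0.78581/0.23163 = 3.39252

0.2316 11.11 3.3925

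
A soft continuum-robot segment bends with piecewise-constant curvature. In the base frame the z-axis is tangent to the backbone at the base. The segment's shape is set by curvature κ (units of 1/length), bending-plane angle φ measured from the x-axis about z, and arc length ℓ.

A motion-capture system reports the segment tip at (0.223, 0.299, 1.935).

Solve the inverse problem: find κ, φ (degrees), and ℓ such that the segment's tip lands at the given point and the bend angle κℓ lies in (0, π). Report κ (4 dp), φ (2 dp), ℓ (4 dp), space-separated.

0.1921 53.28 1.9826

ρ = √(x²+y²) = √(0.223² + 0.299²) = 0.37300
φ = atan2(y, x) mod 360° = atan2(0.299, 0.223) = 53.2837°
|p|² = ρ² + z² = 0.37300² + 1.935² = 3.88336
κ = 2ρ / |p|² = 2×0.37300 / 3.88336 = 0.19210
θ = 2·atan2(ρ, z) = 2·atan2(0.37300, 1.935) = 0.38086 rad
ℓ = θ/κ = 0.38086/0.19210 = 1.98258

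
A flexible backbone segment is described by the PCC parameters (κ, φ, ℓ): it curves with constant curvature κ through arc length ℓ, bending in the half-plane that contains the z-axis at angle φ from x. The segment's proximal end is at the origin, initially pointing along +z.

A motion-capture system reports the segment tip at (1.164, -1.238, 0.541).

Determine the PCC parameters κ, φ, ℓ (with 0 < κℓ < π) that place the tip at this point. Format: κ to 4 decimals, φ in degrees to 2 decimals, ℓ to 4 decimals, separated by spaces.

ρ = √(x²+y²) = √(1.164² + -1.238²) = 1.69928
φ = atan2(y, x) mod 360° = atan2(-1.238, 1.164) = 313.2354°
|p|² = ρ² + z² = 1.69928² + 0.541² = 3.18022
κ = 2ρ / |p|² = 2×1.69928 / 3.18022 = 1.06865
θ = 2·atan2(ρ, z) = 2·atan2(1.69928, 0.541) = 2.52514 rad
ℓ = θ/κ = 2.52514/1.06865 = 2.36292

1.0687 313.24 2.3629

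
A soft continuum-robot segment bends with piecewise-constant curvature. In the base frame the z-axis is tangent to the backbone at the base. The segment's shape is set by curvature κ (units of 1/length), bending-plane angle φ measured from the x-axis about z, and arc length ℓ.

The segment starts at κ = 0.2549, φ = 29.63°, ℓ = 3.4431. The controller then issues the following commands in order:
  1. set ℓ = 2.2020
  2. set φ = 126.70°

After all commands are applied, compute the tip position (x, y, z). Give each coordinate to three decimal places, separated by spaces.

-0.360 0.483 2.088

initial: κ=0.2549, φ=29.63°, ℓ=3.4431
cmd 1: set ℓ=2.2020 → (κ,φ,ℓ)=(0.2549,29.63°,2.2020) → tip=(0.5232,0.2976,2.0882)
cmd 2: set φ=126.70° → (κ,φ,ℓ)=(0.2549,126.70°,2.2020) → tip=(-0.3597,0.4826,2.0882)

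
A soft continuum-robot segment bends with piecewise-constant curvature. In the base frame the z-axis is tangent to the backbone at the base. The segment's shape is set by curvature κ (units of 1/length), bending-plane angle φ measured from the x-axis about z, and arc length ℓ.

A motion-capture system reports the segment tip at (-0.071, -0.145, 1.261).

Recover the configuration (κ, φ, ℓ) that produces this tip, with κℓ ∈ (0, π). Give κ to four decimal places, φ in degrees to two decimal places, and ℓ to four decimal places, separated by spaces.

ρ = √(x²+y²) = √(-0.071² + -0.145²) = 0.16145
φ = atan2(y, x) mod 360° = atan2(-0.145, -0.071) = 243.9111°
|p|² = ρ² + z² = 0.16145² + 1.261² = 1.61619
κ = 2ρ / |p|² = 2×0.16145 / 1.61619 = 0.19979
θ = 2·atan2(ρ, z) = 2·atan2(0.16145, 1.261) = 0.25468 rad
ℓ = θ/κ = 0.25468/0.19979 = 1.27474

0.1998 243.91 1.2747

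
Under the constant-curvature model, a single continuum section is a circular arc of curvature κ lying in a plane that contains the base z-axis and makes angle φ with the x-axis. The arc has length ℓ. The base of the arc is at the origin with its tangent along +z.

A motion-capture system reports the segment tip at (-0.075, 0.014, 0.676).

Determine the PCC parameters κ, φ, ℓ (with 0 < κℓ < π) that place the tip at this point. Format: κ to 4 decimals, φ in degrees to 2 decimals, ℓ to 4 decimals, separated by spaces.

ρ = √(x²+y²) = √(-0.075² + 0.014²) = 0.07630
φ = atan2(y, x) mod 360° = atan2(0.014, -0.075) = 169.4265°
|p|² = ρ² + z² = 0.07630² + 0.676² = 0.46280
κ = 2ρ / |p|² = 2×0.07630 / 0.46280 = 0.32971
θ = 2·atan2(ρ, z) = 2·atan2(0.07630, 0.676) = 0.22478 rad
ℓ = θ/κ = 0.22478/0.32971 = 0.68173

0.3297 169.43 0.6817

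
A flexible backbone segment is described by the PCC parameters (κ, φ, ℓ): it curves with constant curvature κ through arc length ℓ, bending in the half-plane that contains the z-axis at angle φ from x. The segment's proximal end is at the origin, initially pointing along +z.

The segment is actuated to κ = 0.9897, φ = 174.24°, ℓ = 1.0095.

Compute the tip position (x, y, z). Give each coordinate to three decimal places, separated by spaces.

θ = κ·ℓ = 0.9897 × 1.0095 = 0.99910 rad
ρ = (1 − cos θ)/κ = (1 − 0.54106)/0.9897 = 0.46372
z = sin θ / κ = 0.84099/0.9897 = 0.84974
x = ρ cos φ = 0.46372 × cos(174.24°) = -0.46138
y = ρ sin φ = 0.46372 × sin(174.24°) = 0.04654

-0.461 0.047 0.850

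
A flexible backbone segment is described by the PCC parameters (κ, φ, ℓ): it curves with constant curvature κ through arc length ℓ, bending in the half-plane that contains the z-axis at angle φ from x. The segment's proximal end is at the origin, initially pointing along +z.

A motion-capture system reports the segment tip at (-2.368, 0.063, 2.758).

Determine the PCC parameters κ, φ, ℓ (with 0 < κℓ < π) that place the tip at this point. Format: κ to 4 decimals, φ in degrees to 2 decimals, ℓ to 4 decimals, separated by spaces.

0.3584 178.48 3.9597

ρ = √(x²+y²) = √(-2.368² + 0.063²) = 2.36884
φ = atan2(y, x) mod 360° = atan2(0.063, -2.368) = 178.4760°
|p|² = ρ² + z² = 2.36884² + 2.758² = 13.21796
κ = 2ρ / |p|² = 2×2.36884 / 13.21796 = 0.35843
θ = 2·atan2(ρ, z) = 2·atan2(2.36884, 2.758) = 1.41927 rad
ℓ = θ/κ = 1.41927/0.35843 = 3.95972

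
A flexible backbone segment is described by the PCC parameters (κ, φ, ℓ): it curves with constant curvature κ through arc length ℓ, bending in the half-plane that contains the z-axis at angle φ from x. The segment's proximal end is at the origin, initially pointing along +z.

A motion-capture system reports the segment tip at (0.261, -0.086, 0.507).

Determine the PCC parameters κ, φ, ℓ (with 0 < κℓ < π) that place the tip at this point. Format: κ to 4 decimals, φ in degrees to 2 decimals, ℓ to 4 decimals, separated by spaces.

1.6526 341.76 0.6011

ρ = √(x²+y²) = √(0.261² + -0.086²) = 0.27480
φ = atan2(y, x) mod 360° = atan2(-0.086, 0.261) = 341.7628°
|p|² = ρ² + z² = 0.27480² + 0.507² = 0.33257
κ = 2ρ / |p|² = 2×0.27480 / 0.33257 = 1.65263
θ = 2·atan2(ρ, z) = 2·atan2(0.27480, 0.507) = 0.99339 rad
ℓ = θ/κ = 0.99339/1.65263 = 0.60110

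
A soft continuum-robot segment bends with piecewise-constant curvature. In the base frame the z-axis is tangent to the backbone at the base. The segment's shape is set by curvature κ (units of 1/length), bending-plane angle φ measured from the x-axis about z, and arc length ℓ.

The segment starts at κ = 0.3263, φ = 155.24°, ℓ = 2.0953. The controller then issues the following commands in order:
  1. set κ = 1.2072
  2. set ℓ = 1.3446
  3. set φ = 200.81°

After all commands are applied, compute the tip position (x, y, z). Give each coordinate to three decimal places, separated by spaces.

-0.815 -0.310 0.827

initial: κ=0.3263, φ=155.24°, ℓ=2.0953
cmd 1: set κ=1.2072 → (κ,φ,ℓ)=(1.2072,155.24°,2.0953) → tip=(-1.3678,0.6309,0.4760)
cmd 2: set ℓ=1.3446 → (κ,φ,ℓ)=(1.2072,155.24°,1.3446) → tip=(-0.7916,0.3651,0.8272)
cmd 3: set φ=200.81° → (κ,φ,ℓ)=(1.2072,200.81°,1.3446) → tip=(-0.8149,-0.3097,0.8272)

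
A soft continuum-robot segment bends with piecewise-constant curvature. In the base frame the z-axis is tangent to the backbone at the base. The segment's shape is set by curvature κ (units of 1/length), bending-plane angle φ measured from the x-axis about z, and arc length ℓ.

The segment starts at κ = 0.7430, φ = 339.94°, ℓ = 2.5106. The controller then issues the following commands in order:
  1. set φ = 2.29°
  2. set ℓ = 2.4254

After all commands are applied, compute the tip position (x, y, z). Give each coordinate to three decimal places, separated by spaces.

initial: κ=0.7430, φ=339.94°, ℓ=2.5106
cmd 1: set φ=2.29° → (κ,φ,ℓ)=(0.7430,2.29°,2.5106) → tip=(1.7353,0.0694,1.2879)
cmd 2: set ℓ=2.4254 → (κ,φ,ℓ)=(0.7430,2.29°,2.4254) → tip=(1.6531,0.0661,1.3101)

1.653 0.066 1.310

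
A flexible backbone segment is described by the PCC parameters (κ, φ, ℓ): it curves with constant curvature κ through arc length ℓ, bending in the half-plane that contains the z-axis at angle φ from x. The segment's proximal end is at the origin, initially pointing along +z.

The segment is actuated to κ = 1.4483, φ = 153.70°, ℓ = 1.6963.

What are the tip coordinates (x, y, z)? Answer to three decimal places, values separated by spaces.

-1.098 0.543 0.437

θ = κ·ℓ = 1.4483 × 1.6963 = 2.45675 rad
ρ = (1 − cos θ)/κ = (1 − -0.77452)/1.4483 = 1.22524
z = sin θ / κ = 0.63255/1.4483 = 0.43675
x = ρ cos φ = 1.22524 × cos(153.70°) = -1.09841
y = ρ sin φ = 1.22524 × sin(153.70°) = 0.54287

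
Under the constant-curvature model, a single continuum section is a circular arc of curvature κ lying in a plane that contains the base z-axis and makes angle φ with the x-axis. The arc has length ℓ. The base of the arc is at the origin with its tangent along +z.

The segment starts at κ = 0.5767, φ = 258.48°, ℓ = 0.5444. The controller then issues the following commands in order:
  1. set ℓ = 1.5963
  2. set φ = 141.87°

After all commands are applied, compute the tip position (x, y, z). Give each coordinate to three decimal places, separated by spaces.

-0.538 0.423 1.380

initial: κ=0.5767, φ=258.48°, ℓ=0.5444
cmd 1: set ℓ=1.5963 → (κ,φ,ℓ)=(0.5767,258.48°,1.5963) → tip=(-0.1367,-0.6705,1.3802)
cmd 2: set φ=141.87° → (κ,φ,ℓ)=(0.5767,141.87°,1.5963) → tip=(-0.5383,0.4225,1.3802)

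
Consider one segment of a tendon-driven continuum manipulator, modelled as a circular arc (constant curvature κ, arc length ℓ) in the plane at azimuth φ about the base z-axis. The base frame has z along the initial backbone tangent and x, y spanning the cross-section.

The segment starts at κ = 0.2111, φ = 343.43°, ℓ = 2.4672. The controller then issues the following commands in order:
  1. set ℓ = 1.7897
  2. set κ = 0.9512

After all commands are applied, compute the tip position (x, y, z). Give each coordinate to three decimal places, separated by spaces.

initial: κ=0.2111, φ=343.43°, ℓ=2.4672
cmd 1: set ℓ=1.7897 → (κ,φ,ℓ)=(0.2111,343.43°,1.7897) → tip=(0.3202,-0.0953,1.7474)
cmd 2: set κ=0.9512 → (κ,φ,ℓ)=(0.9512,343.43°,1.7897) → tip=(1.1398,-0.3391,1.0422)

1.140 -0.339 1.042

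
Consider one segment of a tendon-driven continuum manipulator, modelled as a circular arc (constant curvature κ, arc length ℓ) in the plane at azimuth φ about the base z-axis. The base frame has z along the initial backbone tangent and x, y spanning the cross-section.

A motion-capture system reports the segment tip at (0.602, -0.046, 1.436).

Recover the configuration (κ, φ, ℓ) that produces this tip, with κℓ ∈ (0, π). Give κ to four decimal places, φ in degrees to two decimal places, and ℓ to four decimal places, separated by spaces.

ρ = √(x²+y²) = √(0.602² + -0.046²) = 0.60375
φ = atan2(y, x) mod 360° = atan2(-0.046, 0.602) = 355.6304°
|p|² = ρ² + z² = 0.60375² + 1.436² = 2.42662
κ = 2ρ / |p|² = 2×0.60375 / 2.42662 = 0.49761
θ = 2·atan2(ρ, z) = 2·atan2(0.60375, 1.436) = 0.79601 rad
ℓ = θ/κ = 0.79601/0.49761 = 1.59966

0.4976 355.63 1.5997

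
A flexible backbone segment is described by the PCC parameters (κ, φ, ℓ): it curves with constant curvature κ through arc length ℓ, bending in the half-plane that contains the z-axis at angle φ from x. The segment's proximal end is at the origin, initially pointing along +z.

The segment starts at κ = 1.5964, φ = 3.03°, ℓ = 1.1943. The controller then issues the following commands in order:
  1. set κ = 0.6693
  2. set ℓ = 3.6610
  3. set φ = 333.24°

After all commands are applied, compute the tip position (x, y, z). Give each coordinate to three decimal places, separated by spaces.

initial: κ=1.5964, φ=3.03°, ℓ=1.1943
cmd 1: set κ=0.6693 → (κ,φ,ℓ)=(0.6693,3.03°,1.1943) → tip=(0.4518,0.0239,1.0711)
cmd 2: set ℓ=3.6610 → (κ,φ,ℓ)=(0.6693,3.03°,3.6610) → tip=(2.6415,0.1398,0.9525)
cmd 3: set φ=333.24° → (κ,φ,ℓ)=(0.6693,333.24°,3.6610) → tip=(2.3619,-1.1910,0.9525)

2.362 -1.191 0.953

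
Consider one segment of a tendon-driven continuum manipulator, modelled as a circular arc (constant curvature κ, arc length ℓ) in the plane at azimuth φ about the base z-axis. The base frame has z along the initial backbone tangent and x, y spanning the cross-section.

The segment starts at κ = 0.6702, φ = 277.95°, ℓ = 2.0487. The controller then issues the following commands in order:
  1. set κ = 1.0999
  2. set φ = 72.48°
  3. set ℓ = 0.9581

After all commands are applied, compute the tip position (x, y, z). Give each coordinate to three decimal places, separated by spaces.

initial: κ=0.6702, φ=277.95°, ℓ=2.0487
cmd 1: set κ=1.0999 → (κ,φ,ℓ)=(1.0999,277.95°,2.0487) → tip=(0.2051,-1.4684,0.7055)
cmd 2: set φ=72.48° → (κ,φ,ℓ)=(1.0999,72.48°,2.0487) → tip=(0.4463,1.4139,0.7055)
cmd 3: set ℓ=0.9581 → (κ,φ,ℓ)=(1.0999,72.48°,0.9581) → tip=(0.1384,0.4385,0.7904)

0.138 0.438 0.790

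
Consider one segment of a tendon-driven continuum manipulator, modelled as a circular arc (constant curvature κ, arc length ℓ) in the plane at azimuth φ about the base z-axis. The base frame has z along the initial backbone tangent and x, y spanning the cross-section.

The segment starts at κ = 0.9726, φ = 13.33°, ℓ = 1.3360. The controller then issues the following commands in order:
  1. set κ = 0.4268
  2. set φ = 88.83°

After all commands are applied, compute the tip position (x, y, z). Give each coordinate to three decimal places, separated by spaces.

initial: κ=0.9726, φ=13.33°, ℓ=1.3360
cmd 1: set κ=0.4268 → (κ,φ,ℓ)=(0.4268,13.33°,1.3360) → tip=(0.3607,0.0855,1.2648)
cmd 2: set φ=88.83° → (κ,φ,ℓ)=(0.4268,88.83°,1.3360) → tip=(0.0076,0.3706,1.2648)

0.008 0.371 1.265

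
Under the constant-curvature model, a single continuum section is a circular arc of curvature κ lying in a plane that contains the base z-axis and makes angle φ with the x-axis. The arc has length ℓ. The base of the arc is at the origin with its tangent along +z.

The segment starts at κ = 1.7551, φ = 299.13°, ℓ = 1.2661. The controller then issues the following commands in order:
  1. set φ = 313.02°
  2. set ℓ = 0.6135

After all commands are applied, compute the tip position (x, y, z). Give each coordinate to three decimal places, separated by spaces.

initial: κ=1.7551, φ=299.13°, ℓ=1.2661
cmd 1: set φ=313.02° → (κ,φ,ℓ)=(1.7551,313.02°,1.2661) → tip=(0.6244,-0.6691,0.4531)
cmd 2: set ℓ=0.6135 → (κ,φ,ℓ)=(1.7551,313.02°,0.6135) → tip=(0.2044,-0.2190,0.5016)

0.204 -0.219 0.502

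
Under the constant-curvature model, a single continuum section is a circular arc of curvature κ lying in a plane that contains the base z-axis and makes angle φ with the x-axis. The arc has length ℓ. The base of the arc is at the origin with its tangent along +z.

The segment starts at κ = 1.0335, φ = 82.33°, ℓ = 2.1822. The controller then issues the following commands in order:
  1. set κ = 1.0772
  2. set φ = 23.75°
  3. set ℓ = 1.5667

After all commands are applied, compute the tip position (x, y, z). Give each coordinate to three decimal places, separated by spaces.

0.949 0.417 0.922

initial: κ=1.0335, φ=82.33°, ℓ=2.1822
cmd 1: set κ=1.0772 → (κ,φ,ℓ)=(1.0772,82.33°,2.1822) → tip=(0.2110,1.5670,0.6600)
cmd 2: set φ=23.75° → (κ,φ,ℓ)=(1.0772,23.75°,2.1822) → tip=(1.4472,0.6368,0.6600)
cmd 3: set ℓ=1.5667 → (κ,φ,ℓ)=(1.0772,23.75°,1.5667) → tip=(0.9488,0.4175,0.9220)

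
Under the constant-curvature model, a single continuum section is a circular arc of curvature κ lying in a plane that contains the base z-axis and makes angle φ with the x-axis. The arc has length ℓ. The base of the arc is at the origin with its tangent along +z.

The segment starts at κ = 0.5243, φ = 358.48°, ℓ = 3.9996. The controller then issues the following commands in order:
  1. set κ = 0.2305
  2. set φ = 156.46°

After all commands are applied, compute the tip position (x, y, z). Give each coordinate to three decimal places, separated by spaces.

-1.574 0.686 3.457

initial: κ=0.5243, φ=358.48°, ℓ=3.9996
cmd 1: set κ=0.2305 → (κ,φ,ℓ)=(0.2305,358.48°,3.9996) → tip=(1.7161,-0.0455,3.4566)
cmd 2: set φ=156.46° → (κ,φ,ℓ)=(0.2305,156.46°,3.9996) → tip=(-1.5738,0.6856,3.4566)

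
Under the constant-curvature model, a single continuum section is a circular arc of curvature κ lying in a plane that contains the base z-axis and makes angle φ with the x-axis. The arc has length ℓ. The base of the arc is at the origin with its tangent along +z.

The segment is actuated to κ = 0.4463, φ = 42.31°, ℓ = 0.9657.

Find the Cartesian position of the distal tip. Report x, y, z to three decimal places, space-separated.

0.152 0.138 0.936

θ = κ·ℓ = 0.4463 × 0.9657 = 0.43099 rad
ρ = (1 − cos θ)/κ = (1 − 0.90855)/0.4463 = 0.20490
z = sin θ / κ = 0.41777/0.4463 = 0.93608
x = ρ cos φ = 0.20490 × cos(42.31°) = 0.15153
y = ρ sin φ = 0.20490 × sin(42.31°) = 0.13793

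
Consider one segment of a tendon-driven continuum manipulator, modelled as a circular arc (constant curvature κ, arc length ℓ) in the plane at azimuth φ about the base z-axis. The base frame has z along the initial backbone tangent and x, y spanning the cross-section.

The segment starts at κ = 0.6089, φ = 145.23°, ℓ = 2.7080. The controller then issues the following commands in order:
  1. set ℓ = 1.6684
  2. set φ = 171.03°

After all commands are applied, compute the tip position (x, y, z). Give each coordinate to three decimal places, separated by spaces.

-0.768 0.121 1.396

initial: κ=0.6089, φ=145.23°, ℓ=2.7080
cmd 1: set ℓ=1.6684 → (κ,φ,ℓ)=(0.6089,145.23°,1.6684) → tip=(-0.6383,0.4431,1.3959)
cmd 2: set φ=171.03° → (κ,φ,ℓ)=(0.6089,171.03°,1.6684) → tip=(-0.7675,0.1212,1.3959)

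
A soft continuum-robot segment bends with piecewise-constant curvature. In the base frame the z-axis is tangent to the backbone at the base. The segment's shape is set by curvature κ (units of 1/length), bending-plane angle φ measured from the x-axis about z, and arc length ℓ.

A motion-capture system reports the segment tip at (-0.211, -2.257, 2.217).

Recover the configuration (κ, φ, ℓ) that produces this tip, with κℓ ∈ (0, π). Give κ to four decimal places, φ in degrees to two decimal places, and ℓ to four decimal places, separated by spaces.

0.4509 264.66 3.5326

ρ = √(x²+y²) = √(-0.211² + -2.257²) = 2.26684
φ = atan2(y, x) mod 360° = atan2(-2.257, -0.211) = 264.6591°
|p|² = ρ² + z² = 2.26684² + 2.217² = 10.05366
κ = 2ρ / |p|² = 2×2.26684 / 10.05366 = 0.45095
θ = 2·atan2(ρ, z) = 2·atan2(2.26684, 2.217) = 1.59303 rad
ℓ = θ/κ = 1.59303/0.45095 = 3.53261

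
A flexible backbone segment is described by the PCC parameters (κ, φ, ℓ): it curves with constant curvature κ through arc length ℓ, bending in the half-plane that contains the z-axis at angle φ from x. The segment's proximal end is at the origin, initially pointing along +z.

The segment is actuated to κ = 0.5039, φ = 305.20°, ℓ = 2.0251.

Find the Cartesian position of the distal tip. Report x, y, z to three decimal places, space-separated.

θ = κ·ℓ = 0.5039 × 2.0251 = 1.02045 rad
ρ = (1 − cos θ)/κ = (1 − 0.52298)/0.5039 = 0.94665
z = sin θ / κ = 0.85234/0.5039 = 1.69149
x = ρ cos φ = 0.94665 × cos(305.20°) = 0.54568
y = ρ sin φ = 0.94665 × sin(305.20°) = -0.77355

0.546 -0.774 1.691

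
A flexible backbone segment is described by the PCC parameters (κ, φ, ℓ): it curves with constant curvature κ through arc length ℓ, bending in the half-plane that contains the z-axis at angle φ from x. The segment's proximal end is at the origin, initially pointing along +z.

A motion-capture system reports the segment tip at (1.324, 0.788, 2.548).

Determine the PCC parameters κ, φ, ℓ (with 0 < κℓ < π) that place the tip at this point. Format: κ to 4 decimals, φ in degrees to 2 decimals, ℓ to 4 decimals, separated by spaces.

ρ = √(x²+y²) = √(1.324² + 0.788²) = 1.54075
φ = atan2(y, x) mod 360° = atan2(0.788, 1.324) = 30.7597°
|p|² = ρ² + z² = 1.54075² + 2.548² = 8.86622
κ = 2ρ / |p|² = 2×1.54075 / 8.86622 = 0.34756
θ = 2·atan2(ρ, z) = 2·atan2(1.54075, 2.548) = 1.08772 rad
ℓ = θ/κ = 1.08772/0.34756 = 3.12964

0.3476 30.76 3.1296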